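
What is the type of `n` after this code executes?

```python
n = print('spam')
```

print() returns None

NoneType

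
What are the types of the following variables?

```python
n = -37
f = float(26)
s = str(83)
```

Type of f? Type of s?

f is float; s is str

float, str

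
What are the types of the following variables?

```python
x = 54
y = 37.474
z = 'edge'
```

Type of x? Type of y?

x is int; y is float

int, float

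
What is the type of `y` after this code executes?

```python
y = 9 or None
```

'or' returns first truthy value (9, int)

int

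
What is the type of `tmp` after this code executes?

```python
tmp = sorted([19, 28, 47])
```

sorted() always returns list

list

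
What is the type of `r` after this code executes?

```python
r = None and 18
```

'and' returns first falsy value (None)

NoneType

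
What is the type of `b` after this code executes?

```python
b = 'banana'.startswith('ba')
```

str.startswith() returns bool

bool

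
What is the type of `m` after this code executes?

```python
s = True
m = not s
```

'not' always returns bool

bool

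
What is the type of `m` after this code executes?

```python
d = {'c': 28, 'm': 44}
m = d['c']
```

Accessing dict[str, int] with key 'c' returns int value 28

int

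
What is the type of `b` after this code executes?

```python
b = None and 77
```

'and' returns first falsy value (None)

NoneType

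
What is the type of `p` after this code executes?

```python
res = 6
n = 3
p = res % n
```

int % int returns int (6 % 3 = 0)

int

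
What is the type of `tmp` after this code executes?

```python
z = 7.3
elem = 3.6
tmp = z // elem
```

float // float returns float (floor division preserves float type)

float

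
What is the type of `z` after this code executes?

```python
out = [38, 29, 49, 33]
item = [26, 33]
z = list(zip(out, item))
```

list(zip(...)) returns a list of tuples

list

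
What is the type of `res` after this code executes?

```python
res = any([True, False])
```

any() returns bool

bool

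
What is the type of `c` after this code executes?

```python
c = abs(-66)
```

abs() of int returns int

int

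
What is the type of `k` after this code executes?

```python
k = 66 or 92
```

'or' returns the first truthy value (66, which is int)

int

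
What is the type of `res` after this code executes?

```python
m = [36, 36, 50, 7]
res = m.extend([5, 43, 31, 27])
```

list.extend() returns None

NoneType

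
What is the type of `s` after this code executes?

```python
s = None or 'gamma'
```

'or' with None returns the other value ('gamma', str)

str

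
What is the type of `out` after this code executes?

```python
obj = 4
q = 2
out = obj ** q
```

int ** positive int returns int (4 ** 2 = 16)

int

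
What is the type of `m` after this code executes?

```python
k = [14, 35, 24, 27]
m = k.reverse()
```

list.reverse() returns None

NoneType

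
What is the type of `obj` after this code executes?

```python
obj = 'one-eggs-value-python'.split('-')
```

str.split() returns list

list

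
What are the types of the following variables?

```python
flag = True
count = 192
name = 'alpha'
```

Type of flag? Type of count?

flag is bool; count is int

bool, int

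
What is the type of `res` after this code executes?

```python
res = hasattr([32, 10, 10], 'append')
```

hasattr() returns bool

bool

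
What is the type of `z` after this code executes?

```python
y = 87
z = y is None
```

'is' comparison returns bool

bool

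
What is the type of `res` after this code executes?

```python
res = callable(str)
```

callable() returns bool

bool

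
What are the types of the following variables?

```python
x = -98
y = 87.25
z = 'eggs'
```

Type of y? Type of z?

y is float; z is str

float, str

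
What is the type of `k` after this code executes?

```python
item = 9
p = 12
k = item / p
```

int / int always returns float in Python 3 (9 / 12 = 0.75)

float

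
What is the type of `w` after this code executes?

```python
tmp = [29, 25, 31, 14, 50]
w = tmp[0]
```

Indexing a list of ints returns int (tmp[0] = 29)

int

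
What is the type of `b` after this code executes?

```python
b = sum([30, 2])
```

sum() of ints returns int

int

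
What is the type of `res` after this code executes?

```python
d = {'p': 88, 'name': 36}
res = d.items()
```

dict.items() returns a dict_items view

dict_items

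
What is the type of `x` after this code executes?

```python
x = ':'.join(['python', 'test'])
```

str.join() returns str

str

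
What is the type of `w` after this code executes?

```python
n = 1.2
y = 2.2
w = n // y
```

float // float returns float (floor division preserves float type)

float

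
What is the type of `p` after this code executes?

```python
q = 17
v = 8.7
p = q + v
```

int + float returns float (17 + 8.7 = 25.7)

float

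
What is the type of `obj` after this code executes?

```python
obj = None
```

None has type NoneType

NoneType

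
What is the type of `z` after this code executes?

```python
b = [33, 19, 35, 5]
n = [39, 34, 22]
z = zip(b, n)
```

zip() returns a zip iterator object

zip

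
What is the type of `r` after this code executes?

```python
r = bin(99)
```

bin() returns str representation

str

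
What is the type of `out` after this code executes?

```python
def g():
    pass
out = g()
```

A function with no return statement returns None

NoneType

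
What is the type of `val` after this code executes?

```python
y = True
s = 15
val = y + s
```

bool + int returns int (True is 1, so 1 + 15 = 16)

int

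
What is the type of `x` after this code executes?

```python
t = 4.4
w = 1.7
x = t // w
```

float // float returns float (floor division preserves float type)

float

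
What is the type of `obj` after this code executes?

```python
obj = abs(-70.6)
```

abs() of float returns float

float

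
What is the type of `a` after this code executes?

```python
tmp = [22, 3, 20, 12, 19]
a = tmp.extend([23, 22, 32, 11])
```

list.extend() returns None

NoneType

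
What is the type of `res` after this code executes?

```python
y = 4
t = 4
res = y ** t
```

int ** positive int returns int (4 ** 4 = 256)

int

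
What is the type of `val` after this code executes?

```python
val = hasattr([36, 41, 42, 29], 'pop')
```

hasattr() returns bool

bool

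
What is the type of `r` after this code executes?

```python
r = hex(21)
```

hex() returns str representation

str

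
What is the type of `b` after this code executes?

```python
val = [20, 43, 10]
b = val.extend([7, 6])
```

list.extend() returns None

NoneType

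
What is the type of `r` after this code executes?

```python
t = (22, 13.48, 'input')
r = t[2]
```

Index 2 of tuple is 'input' which is str

str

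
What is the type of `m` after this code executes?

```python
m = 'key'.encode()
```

str.encode() returns bytes

bytes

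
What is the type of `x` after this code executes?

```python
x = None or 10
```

'or' with None returns the other value (10, int)

int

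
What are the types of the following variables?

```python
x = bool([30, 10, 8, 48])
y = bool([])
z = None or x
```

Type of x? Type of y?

bool() returns bool; bool() returns bool

bool, bool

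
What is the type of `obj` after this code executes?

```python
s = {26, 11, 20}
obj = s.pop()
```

Popping from a set of ints returns int

int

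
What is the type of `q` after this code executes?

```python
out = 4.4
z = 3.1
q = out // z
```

float // float returns float (floor division preserves float type)

float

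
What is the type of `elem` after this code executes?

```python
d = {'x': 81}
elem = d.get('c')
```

dict.get() returns None when key 'c' is not found and no default given

NoneType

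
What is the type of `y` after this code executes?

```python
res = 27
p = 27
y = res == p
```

Equality comparison returns bool

bool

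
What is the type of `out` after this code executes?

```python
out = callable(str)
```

callable() returns bool

bool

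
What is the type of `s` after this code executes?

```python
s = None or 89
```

'or' with None returns the other value (89, int)

int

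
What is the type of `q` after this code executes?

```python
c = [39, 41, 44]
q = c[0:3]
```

Slicing a list always returns a list

list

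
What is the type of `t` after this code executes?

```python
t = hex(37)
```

hex() returns str representation

str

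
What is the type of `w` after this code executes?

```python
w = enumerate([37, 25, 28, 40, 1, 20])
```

enumerate() returns an enumerate iterator object

enumerate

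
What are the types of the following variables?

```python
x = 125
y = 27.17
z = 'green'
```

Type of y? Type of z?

y is float; z is str

float, str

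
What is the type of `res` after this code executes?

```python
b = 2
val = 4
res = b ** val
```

int ** positive int returns int (2 ** 4 = 16)

int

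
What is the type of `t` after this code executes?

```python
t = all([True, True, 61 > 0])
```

all() returns bool

bool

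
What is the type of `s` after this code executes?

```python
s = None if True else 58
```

Ternary: condition is True, if branch (None) taken → NoneType

NoneType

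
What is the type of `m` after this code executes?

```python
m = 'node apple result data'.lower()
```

str.lower() returns str

str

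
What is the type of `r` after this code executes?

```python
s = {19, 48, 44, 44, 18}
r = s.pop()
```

Popping from a set of ints returns int

int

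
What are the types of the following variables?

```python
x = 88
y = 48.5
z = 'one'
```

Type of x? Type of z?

x is int; z is str

int, str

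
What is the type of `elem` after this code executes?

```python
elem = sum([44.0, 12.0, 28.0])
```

sum() of floats returns float

float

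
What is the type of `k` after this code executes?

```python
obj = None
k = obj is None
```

'is' comparison returns bool

bool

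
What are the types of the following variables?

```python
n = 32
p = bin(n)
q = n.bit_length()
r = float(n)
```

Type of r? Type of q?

float() returns float; int.bit_length() returns int

float, int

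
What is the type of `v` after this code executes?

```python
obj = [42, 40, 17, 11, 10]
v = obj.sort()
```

list.sort() returns None (sorts in place)

NoneType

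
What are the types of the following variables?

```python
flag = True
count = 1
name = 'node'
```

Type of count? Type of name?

count is int; name is str

int, str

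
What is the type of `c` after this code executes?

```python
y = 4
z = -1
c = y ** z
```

int ** negative int returns float

float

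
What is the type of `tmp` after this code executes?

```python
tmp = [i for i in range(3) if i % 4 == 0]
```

A list comprehension [...] produces a list

list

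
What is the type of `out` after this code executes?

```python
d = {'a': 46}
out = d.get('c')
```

dict.get() returns None when key 'c' is not found and no default given

NoneType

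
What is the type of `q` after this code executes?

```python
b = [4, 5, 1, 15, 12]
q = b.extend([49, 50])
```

list.extend() returns None

NoneType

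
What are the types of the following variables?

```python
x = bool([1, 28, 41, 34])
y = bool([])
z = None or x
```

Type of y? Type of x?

bool() returns bool; bool() returns bool

bool, bool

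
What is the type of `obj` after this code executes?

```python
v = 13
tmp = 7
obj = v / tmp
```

int / int always returns float in Python 3 (13 / 7 = 1.85714)

float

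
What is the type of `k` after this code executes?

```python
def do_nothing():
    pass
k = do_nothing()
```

A function with no return statement returns None

NoneType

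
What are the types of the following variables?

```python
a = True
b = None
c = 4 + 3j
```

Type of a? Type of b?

a is bool; b is NoneType

bool, NoneType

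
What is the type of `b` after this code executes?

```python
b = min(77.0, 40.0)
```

min() of floats returns float

float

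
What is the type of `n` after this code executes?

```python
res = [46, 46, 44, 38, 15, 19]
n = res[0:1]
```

Slicing a list always returns a list

list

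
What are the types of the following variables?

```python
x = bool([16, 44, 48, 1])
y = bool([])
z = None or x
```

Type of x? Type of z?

bool() returns bool; None or <bool> returns the bool

bool, bool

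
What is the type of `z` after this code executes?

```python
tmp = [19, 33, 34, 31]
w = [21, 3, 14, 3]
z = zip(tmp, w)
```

zip() returns a zip iterator object

zip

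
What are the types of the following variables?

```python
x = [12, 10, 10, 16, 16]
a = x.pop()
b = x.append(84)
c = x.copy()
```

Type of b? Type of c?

list.append() returns None; list.copy() returns list

NoneType, list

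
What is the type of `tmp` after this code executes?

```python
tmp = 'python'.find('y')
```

str.find() returns int (index, or -1)

int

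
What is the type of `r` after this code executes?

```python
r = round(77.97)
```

round() with no ndigits arg returns int

int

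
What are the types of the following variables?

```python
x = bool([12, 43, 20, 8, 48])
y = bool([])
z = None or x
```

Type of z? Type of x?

None or <bool> returns the bool; bool() returns bool

bool, bool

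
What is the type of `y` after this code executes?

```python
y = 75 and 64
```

'and' returns the last value when all truthy (64, which is int)

int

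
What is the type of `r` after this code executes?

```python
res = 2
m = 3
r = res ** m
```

int ** positive int returns int (2 ** 3 = 8)

int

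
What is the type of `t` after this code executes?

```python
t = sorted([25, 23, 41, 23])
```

sorted() always returns list

list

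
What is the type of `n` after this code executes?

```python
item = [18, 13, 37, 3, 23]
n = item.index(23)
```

list.index() returns int

int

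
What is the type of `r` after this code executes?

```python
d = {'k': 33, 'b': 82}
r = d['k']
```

Accessing dict[str, int] with key 'k' returns int value 33

int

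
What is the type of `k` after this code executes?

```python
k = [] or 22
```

'or' returns first truthy value (22, which is int)

int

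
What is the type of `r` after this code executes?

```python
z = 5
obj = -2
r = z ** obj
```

int ** negative int returns float

float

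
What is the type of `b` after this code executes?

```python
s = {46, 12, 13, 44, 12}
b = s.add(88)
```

set.add() returns None (mutates in place)

NoneType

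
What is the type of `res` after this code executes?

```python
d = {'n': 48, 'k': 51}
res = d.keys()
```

.keys() returns a dict_keys view object

dict_keys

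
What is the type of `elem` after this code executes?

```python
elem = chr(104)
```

chr() returns str (single character)

str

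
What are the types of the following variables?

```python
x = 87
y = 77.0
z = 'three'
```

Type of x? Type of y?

x is int; y is float

int, float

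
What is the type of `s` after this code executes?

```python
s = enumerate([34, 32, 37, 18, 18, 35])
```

enumerate() returns an enumerate iterator object

enumerate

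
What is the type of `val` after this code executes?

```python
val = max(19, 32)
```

max() of ints returns int

int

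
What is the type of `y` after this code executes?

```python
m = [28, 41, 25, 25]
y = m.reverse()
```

list.reverse() returns None

NoneType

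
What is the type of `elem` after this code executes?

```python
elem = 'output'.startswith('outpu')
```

str.startswith() returns bool

bool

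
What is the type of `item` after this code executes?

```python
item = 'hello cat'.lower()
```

str.lower() returns str

str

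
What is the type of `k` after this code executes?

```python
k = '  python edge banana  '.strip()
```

str.strip() returns str

str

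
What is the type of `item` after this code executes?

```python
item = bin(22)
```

bin() returns str representation

str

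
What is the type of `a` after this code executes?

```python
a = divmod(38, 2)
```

divmod() returns a tuple (quotient, remainder)

tuple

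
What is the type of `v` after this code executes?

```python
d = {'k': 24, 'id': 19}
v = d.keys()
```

.keys() returns a dict_keys view object

dict_keys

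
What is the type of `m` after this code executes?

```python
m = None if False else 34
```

Ternary: condition is False, else branch (34) taken → int

int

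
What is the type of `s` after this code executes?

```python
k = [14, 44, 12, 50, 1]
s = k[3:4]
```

Slicing a list always returns a list

list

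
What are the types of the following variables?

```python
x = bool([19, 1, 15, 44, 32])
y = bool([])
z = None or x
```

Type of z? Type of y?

None or <bool> returns the bool; bool() returns bool

bool, bool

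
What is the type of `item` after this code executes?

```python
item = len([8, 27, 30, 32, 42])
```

len() always returns int

int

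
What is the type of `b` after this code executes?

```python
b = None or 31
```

'or' with None returns the other value (31, int)

int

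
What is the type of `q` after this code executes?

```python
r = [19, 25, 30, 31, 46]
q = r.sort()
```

list.sort() returns None (sorts in place)

NoneType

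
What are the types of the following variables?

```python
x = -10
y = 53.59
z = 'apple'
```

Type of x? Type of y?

x is int; y is float

int, float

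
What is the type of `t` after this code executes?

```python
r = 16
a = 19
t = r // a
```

int // int returns int (16 // 19 = 0)

int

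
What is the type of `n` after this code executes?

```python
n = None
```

None has type NoneType

NoneType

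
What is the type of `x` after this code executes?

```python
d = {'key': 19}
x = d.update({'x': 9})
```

dict.update() returns None

NoneType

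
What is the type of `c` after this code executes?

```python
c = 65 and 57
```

'and' returns the last value when all truthy (57, which is int)

int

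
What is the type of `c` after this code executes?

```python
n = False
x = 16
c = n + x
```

bool + int returns int (False is 0, so 0 + 16 = 16)

int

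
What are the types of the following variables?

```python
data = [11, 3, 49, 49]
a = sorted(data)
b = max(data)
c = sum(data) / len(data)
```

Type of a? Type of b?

sorted() returns list; max of ints returns int

list, int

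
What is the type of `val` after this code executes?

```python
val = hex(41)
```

hex() returns str representation

str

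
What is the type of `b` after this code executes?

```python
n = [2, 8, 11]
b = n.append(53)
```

list.append() returns None (mutates in place)

NoneType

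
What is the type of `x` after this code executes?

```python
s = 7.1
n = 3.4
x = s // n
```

float // float returns float (floor division preserves float type)

float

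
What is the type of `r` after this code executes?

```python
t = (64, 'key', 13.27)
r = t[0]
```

Index 0 of tuple is 64 which is int

int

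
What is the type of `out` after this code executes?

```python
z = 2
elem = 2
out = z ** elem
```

int ** positive int returns int (2 ** 2 = 4)

int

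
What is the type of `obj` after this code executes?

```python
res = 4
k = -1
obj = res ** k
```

int ** negative int returns float

float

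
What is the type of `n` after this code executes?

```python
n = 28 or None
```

'or' returns first truthy value (28, int)

int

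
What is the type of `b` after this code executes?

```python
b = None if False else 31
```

Ternary: condition is False, else branch (31) taken → int

int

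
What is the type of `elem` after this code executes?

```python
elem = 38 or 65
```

'or' returns the first truthy value (38, which is int)

int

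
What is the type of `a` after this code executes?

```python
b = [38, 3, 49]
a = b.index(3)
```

list.index() returns int

int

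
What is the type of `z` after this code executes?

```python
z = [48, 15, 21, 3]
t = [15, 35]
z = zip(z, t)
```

zip() returns a zip iterator object

zip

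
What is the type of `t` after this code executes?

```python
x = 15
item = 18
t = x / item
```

int / int always returns float in Python 3 (15 / 18 = 0.833333)

float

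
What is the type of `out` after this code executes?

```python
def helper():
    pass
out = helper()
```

A function with no return statement returns None

NoneType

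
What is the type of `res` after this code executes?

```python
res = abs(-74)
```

abs() of int returns int

int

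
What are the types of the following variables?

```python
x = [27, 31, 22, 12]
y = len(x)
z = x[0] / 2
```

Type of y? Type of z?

len() returns int; int / int returns float

int, float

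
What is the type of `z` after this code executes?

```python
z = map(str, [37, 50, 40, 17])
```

map() returns a map iterator object

map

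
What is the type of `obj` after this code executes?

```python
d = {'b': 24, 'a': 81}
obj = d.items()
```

dict.items() returns a dict_items view

dict_items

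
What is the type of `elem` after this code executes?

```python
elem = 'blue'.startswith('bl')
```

str.startswith() returns bool

bool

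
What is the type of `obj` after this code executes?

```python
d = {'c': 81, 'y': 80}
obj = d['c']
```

Accessing dict[str, int] with key 'c' returns int value 81

int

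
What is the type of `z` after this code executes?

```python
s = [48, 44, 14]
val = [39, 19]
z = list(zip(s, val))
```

list(zip(...)) returns a list of tuples

list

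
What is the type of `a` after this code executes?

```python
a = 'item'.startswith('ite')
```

str.startswith() returns bool

bool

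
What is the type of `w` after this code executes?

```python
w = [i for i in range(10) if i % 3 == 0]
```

A list comprehension [...] produces a list

list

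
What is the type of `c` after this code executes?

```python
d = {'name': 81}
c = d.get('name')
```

dict.get() returns the value (int) when key is found

int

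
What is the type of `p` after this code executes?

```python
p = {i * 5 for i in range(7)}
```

A set comprehension {expr for x in iterable} produces a set

set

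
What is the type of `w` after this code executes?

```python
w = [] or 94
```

'or' returns first truthy value (94, which is int)

int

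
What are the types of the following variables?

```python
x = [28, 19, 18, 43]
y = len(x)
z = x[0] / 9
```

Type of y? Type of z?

len() returns int; int / int returns float

int, float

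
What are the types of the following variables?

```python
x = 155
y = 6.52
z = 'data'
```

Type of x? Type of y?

x is int; y is float

int, float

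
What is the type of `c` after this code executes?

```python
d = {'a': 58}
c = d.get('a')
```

dict.get() returns the value (int) when key is found

int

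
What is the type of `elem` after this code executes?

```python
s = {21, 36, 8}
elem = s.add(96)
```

set.add() returns None (mutates in place)

NoneType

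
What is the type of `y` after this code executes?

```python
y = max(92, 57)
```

max() of ints returns int

int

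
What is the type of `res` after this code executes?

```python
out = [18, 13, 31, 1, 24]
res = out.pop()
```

list.pop() returns the popped element (int here)

int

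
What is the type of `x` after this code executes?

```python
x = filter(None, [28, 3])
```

filter() returns a filter iterator object

filter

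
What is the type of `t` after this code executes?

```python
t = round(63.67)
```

round() with no ndigits arg returns int

int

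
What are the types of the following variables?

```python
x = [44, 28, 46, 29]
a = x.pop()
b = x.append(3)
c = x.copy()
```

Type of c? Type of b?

list.copy() returns list; list.append() returns None

list, NoneType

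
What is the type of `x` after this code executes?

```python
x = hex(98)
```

hex() returns str representation

str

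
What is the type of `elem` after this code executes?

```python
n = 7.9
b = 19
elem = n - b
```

float - int returns float (7.9 - 19 = -11.1)

float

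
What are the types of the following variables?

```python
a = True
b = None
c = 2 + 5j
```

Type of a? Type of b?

a is bool; b is NoneType

bool, NoneType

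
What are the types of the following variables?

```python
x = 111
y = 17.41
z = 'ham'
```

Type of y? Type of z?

y is float; z is str

float, str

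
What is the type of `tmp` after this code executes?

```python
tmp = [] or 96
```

'or' returns first truthy value (96, which is int)

int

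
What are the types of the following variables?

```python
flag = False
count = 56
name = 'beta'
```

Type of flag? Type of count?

flag is bool; count is int

bool, int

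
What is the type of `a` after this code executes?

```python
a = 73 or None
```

'or' returns first truthy value (73, int)

int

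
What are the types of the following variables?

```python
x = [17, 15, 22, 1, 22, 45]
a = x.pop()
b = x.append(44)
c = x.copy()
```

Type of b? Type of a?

list.append() returns None; list.pop() returns the element (int)

NoneType, int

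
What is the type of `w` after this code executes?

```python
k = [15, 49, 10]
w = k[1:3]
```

Slicing a list always returns a list

list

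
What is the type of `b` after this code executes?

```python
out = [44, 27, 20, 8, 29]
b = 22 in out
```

'in' operator returns bool

bool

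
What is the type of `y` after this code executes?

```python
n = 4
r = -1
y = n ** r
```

int ** negative int returns float

float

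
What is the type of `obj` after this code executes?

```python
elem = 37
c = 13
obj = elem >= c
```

Comparison operators return bool

bool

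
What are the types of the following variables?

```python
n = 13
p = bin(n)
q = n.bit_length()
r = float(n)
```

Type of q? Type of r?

int.bit_length() returns int; float() returns float

int, float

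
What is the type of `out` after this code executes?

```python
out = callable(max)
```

callable() returns bool

bool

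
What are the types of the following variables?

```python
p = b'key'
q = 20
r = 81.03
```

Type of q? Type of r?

q is int; r is float

int, float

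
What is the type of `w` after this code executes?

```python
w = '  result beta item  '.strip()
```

str.strip() returns str

str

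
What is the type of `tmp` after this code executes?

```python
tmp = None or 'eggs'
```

'or' with None returns the other value ('eggs', str)

str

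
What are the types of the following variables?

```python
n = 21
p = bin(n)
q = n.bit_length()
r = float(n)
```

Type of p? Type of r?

bin() returns str; float() returns float

str, float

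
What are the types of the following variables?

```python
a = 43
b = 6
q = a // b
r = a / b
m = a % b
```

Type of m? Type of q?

int % int returns int; int // int returns int

int, int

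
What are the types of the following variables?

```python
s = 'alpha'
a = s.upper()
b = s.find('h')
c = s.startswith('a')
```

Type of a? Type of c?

str.upper() returns str; str.startswith() returns bool

str, bool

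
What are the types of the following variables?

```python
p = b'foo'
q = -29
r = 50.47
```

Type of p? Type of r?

p is bytes; r is float

bytes, float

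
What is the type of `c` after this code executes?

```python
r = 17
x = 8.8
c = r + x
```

int + float returns float (17 + 8.8 = 25.8)

float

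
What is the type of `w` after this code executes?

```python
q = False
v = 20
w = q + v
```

bool + int returns int (False is 0, so 0 + 20 = 20)

int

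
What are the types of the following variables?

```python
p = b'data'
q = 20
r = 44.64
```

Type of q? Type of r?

q is int; r is float

int, float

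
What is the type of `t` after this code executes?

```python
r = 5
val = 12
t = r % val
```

int % int returns int (5 % 12 = 5)

int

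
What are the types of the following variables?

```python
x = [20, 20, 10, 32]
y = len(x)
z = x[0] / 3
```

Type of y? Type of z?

len() returns int; int / int returns float

int, float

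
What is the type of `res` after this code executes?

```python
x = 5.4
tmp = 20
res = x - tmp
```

float - int returns float (5.4 - 20 = -14.6)

float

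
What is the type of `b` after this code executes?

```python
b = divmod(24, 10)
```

divmod() returns a tuple (quotient, remainder)

tuple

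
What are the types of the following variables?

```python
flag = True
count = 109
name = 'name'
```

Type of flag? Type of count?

flag is bool; count is int

bool, int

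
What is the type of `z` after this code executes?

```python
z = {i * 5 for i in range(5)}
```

A set comprehension {expr for x in iterable} produces a set

set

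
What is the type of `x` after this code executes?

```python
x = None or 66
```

'or' with None returns the other value (66, int)

int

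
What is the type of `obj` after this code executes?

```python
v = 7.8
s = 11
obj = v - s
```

float - int returns float (7.8 - 11 = -3.2)

float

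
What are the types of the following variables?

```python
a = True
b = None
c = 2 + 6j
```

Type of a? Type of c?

a is bool; c is complex

bool, complex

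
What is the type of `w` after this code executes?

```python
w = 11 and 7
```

'and' returns the last value when all truthy (7, which is int)

int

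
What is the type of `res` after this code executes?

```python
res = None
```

None has type NoneType

NoneType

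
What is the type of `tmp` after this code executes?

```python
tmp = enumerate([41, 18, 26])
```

enumerate() returns an enumerate iterator object

enumerate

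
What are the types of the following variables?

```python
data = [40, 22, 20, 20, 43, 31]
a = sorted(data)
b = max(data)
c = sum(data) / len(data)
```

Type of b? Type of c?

max of ints returns int; int / int returns float

int, float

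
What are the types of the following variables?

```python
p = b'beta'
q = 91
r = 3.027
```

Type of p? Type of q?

p is bytes; q is int

bytes, int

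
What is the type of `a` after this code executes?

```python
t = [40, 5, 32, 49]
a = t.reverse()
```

list.reverse() returns None

NoneType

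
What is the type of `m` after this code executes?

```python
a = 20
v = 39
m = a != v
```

Comparison operators return bool

bool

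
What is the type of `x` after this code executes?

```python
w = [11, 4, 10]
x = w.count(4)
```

list.count() returns int

int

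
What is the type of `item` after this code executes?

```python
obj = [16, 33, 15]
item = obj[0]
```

Indexing a list of ints returns int (obj[0] = 16)

int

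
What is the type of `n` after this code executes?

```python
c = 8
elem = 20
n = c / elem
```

int / int always returns float in Python 3 (8 / 20 = 0.4)

float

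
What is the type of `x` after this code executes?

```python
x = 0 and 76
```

'and' returns the first falsy value (0, which is int)

int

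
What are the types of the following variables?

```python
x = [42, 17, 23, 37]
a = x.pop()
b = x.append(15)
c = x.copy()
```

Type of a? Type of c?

list.pop() returns the element (int); list.copy() returns list

int, list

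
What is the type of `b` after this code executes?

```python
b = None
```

None has type NoneType

NoneType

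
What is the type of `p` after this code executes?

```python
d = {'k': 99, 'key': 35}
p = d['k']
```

Accessing dict[str, int] with key 'k' returns int value 99

int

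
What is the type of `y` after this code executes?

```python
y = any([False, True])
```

any() returns bool

bool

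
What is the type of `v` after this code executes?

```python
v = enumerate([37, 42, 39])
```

enumerate() returns an enumerate iterator object

enumerate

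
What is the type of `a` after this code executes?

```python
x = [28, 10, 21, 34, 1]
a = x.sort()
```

list.sort() returns None (sorts in place)

NoneType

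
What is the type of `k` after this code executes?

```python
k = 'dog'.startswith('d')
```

str.startswith() returns bool

bool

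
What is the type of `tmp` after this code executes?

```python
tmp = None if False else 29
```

Ternary: condition is False, else branch (29) taken → int

int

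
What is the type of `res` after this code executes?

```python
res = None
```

None has type NoneType

NoneType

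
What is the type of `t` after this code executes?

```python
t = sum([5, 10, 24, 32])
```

sum() of ints returns int

int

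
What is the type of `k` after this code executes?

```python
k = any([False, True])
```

any() returns bool

bool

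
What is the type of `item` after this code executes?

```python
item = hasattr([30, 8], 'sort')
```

hasattr() returns bool

bool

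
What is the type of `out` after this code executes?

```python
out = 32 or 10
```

'or' returns the first truthy value (32, which is int)

int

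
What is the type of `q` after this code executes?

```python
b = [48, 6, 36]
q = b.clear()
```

list.clear() returns None

NoneType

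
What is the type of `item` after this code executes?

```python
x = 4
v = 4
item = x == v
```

Equality comparison returns bool

bool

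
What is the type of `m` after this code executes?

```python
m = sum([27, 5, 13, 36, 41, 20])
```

sum() of ints returns int

int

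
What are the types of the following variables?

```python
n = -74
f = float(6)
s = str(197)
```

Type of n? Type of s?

n is int; s is str

int, str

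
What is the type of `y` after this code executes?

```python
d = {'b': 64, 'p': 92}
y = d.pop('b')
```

dict.pop() returns the value (int)

int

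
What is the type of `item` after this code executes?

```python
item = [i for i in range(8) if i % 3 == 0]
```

A list comprehension [...] produces a list

list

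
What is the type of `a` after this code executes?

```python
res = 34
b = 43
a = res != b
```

Comparison operators return bool

bool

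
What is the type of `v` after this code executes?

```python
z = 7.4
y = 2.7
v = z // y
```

float // float returns float (floor division preserves float type)

float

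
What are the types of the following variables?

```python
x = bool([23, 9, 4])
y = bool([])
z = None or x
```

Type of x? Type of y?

bool() returns bool; bool() returns bool

bool, bool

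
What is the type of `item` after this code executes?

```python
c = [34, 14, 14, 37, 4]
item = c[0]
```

Indexing a list of ints returns int (c[0] = 34)

int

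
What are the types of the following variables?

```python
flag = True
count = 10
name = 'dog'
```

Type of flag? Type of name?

flag is bool; name is str

bool, str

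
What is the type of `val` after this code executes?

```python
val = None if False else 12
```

Ternary: condition is False, else branch (12) taken → int

int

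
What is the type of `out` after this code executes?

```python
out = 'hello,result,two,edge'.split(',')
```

str.split() returns list

list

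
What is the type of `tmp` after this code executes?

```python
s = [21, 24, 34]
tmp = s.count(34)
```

list.count() returns int

int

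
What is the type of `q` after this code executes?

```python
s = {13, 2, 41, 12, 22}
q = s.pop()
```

Popping from a set of ints returns int

int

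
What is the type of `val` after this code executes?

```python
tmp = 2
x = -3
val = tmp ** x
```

int ** negative int returns float

float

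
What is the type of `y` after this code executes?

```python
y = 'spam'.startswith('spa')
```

str.startswith() returns bool

bool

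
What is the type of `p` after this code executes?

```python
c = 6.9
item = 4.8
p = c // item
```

float // float returns float (floor division preserves float type)

float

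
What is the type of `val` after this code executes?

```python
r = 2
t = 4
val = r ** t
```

int ** positive int returns int (2 ** 4 = 16)

int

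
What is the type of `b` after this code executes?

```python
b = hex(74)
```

hex() returns str representation

str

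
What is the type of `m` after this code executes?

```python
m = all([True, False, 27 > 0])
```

all() returns bool

bool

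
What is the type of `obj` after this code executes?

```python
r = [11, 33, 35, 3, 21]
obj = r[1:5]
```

Slicing a list always returns a list

list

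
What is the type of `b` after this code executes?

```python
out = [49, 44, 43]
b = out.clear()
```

list.clear() returns None

NoneType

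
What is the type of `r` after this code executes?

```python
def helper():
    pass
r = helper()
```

A function with no return statement returns None

NoneType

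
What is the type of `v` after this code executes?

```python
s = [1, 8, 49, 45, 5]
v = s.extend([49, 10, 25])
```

list.extend() returns None

NoneType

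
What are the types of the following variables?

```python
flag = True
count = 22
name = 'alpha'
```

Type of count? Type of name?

count is int; name is str

int, str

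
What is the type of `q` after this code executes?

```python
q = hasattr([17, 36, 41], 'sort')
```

hasattr() returns bool

bool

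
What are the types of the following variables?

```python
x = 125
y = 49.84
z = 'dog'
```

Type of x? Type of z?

x is int; z is str

int, str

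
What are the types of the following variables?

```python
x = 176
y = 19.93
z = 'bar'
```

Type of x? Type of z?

x is int; z is str

int, str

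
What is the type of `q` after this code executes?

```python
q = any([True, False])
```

any() returns bool

bool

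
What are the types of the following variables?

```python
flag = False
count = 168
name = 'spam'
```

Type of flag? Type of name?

flag is bool; name is str

bool, str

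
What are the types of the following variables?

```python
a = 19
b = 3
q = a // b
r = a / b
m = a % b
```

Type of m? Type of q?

int % int returns int; int // int returns int

int, int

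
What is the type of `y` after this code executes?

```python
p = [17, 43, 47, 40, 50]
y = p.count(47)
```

list.count() returns int

int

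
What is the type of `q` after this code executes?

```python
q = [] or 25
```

'or' returns first truthy value (25, which is int)

int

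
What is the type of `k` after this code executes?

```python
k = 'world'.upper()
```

str.upper() returns str

str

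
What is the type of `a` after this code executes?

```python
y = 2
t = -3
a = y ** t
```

int ** negative int returns float

float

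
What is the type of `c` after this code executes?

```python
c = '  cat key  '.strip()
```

str.strip() returns str

str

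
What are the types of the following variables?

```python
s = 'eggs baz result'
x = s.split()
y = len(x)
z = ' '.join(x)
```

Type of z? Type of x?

str.join() returns str; str.split() returns list

str, list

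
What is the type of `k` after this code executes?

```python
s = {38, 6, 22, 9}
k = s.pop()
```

Popping from a set of ints returns int

int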